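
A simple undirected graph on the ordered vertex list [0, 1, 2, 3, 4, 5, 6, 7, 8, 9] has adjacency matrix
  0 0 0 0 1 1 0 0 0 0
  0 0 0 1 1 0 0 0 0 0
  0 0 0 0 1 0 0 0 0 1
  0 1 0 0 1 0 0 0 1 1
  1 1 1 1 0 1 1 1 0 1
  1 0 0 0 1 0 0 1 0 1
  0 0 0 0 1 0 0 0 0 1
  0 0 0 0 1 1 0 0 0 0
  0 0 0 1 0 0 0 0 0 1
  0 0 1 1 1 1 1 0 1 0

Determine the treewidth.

2

A width-2 tree decomposition is:
Bags: B1 = {4, 6, 9}  B2 = {3, 4, 9}  B3 = {4, 5, 9}  B4 = {1, 3, 4}  B5 = {2, 4, 9}  B6 = {0, 4, 5}  B7 = {4, 5, 7}  B8 = {3, 8, 9}
Tree: B1–B2, B2–B3, B2–B4, B3–B5, B3–B6, B6–B7, B2–B8
Each bag holds 3 vertices, so the decomposition has width 2, which upper-bounds the treewidth. On the other hand G contains the 3-clique {3, 8, 9}. A clique must lie in a single bag of any decomposition, so no decomposition can have width below 2. Hence tw(G) = 2 exactly.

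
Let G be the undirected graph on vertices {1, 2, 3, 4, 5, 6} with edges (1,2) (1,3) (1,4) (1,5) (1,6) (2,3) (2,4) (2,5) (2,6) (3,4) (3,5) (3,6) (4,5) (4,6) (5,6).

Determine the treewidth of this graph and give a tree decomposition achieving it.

Treewidth 5.
One such decomposition:
Bags: B1 = {1, 2, 3, 4, 5, 6}
Tree: (single bag)

With just one bag of size 6, the width is 6 − 1 = 5, so tw(G) ≤ 5. For the lower bound, the 6 vertices {1, 2, 3, 4, 5, 6} are pairwise adjacent, and any tree decomposition puts a clique entirely inside one bag — forcing width ≥ 5. Combining the bounds, tw(G) = 5.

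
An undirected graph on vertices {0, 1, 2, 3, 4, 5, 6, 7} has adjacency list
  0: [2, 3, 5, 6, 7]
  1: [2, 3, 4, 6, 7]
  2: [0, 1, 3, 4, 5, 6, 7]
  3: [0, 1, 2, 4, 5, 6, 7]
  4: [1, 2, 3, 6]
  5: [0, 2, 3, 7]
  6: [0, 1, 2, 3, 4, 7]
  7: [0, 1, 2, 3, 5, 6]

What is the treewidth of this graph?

4

A width-4 tree decomposition is:
Bags: B1 = {0, 2, 3, 6, 7}  B2 = {1, 2, 3, 6, 7}  B3 = {0, 2, 3, 5, 7}  B4 = {1, 2, 3, 4, 6}
Tree: B1–B2, B1–B3, B2–B4
Every bag has size at most 5, so the width is 5 − 1 = 4 and tw(G) ≤ 4. On the other hand G contains the 5-clique {0, 2, 3, 5, 7}. A clique must lie in a single bag of any decomposition, so no decomposition can have width below 4. The upper and lower bounds meet at 4, so that is the treewidth.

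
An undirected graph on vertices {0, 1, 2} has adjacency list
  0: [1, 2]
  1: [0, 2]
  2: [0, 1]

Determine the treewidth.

A width-2 tree decomposition is:
Bags: B1 = {0, 1, 2}
Tree: (single bag)
A single bag containing all 3 vertices is trivially a valid decomposition of width 2. For the lower bound, the 3 vertices {0, 1, 2} are pairwise adjacent, and any tree decomposition puts a clique entirely inside one bag — forcing width ≥ 2. The upper and lower bounds meet at 2, so that is the treewidth.

2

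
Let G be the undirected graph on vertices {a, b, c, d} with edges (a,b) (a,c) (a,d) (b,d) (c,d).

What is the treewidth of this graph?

2

A width-2 tree decomposition is:
Bags: B1 = {a, c, d}  B2 = {a, b, d}
Tree: B1–B2
Every bag has size at most 3, so the width is 3 − 1 = 2 and tw(G) ≤ 2. Conversely, {a, c, d} is a clique of size 3, and the vertices of any clique must share a bag in every tree decomposition; so some bag has ≥ 3 vertices and tw(G) ≥ 2. Therefore the treewidth is 2.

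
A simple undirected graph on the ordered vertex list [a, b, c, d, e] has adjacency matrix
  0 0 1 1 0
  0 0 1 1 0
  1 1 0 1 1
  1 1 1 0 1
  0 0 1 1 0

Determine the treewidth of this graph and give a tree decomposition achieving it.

Each bag holds 3 vertices, so the decomposition has width 2, which upper-bounds the treewidth. Conversely, {c, d, e} is a clique of size 3, and the vertices of any clique must share a bag in every tree decomposition; so some bag has ≥ 3 vertices and tw(G) ≥ 2. Hence tw(G) = 2 exactly.

Treewidth 2.
One such decomposition:
Bags: B1 = {b, c, d}  B2 = {c, d, e}  B3 = {a, c, d}
Tree: B1–B2, B2–B3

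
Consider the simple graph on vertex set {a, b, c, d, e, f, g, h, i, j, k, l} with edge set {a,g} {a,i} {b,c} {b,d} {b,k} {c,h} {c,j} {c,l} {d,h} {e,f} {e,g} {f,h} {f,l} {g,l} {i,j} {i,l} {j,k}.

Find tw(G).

A width-3 tree decomposition is:
Bags: B1 = {b, d, j, k}  B2 = {b, c, d, j}  B3 = {c, d, h, j}  B4 = {c, h, i, j}  B5 = {c, h, i, l}  B6 = {f, h, i, l}  B7 = {a, f, i, l}  B8 = {a, f, g, l}  B9 = {a, e, f, g}
Tree: B1–B2, B2–B3, B3–B4, B4–B5, B5–B6, B6–B7, B7–B8, B8–B9
Every bag has size at most 4, so the width is 4 − 1 = 3 and tw(G) ≤ 3. For the lower bound: the 4 vertex sets {b,d,k}, {j}, {c}, {f,h,i,l} are disjoint, each induces a connected subgraph, and every pair is joined by at least one edge of G. Contracting each set to a single vertex therefore yields K_{4} as a minor, and since treewidth is minor-monotone, tw(G) ≥ tw(K_{4}) = 3. The upper and lower bounds meet at 3, so that is the treewidth.

3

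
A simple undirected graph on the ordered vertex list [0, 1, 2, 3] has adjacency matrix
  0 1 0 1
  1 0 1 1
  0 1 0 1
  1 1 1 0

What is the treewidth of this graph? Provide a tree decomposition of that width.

The largest bag has 3 vertices, giving width 2; this decomposition certifies tw(G) ≤ 2. For the lower bound, the 3 vertices {0, 1, 3} are pairwise adjacent, and any tree decomposition puts a clique entirely inside one bag — forcing width ≥ 2. Hence tw(G) = 2 exactly.

Treewidth 2.
One optimal decomposition is:
Bags: B1 = {0, 1, 3}  B2 = {1, 2, 3}
Tree: B1–B2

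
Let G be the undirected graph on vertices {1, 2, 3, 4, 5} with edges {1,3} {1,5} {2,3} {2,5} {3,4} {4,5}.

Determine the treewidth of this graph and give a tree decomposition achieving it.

Treewidth 2.
Bags: B1 = {2, 3, 5}  B2 = {3, 4, 5}  B3 = {1, 3, 5}
Tree: B1–B2, B2–B3

The largest bag has 3 vertices, giving width 2; this decomposition certifies tw(G) ≤ 2. For the lower bound, G contains the cycle 2–3–4–5–2, so G is not a forest; only forests have treewidth ≤ 1, hence tw(G) ≥ 2. The upper and lower bounds meet at 2, so that is the treewidth.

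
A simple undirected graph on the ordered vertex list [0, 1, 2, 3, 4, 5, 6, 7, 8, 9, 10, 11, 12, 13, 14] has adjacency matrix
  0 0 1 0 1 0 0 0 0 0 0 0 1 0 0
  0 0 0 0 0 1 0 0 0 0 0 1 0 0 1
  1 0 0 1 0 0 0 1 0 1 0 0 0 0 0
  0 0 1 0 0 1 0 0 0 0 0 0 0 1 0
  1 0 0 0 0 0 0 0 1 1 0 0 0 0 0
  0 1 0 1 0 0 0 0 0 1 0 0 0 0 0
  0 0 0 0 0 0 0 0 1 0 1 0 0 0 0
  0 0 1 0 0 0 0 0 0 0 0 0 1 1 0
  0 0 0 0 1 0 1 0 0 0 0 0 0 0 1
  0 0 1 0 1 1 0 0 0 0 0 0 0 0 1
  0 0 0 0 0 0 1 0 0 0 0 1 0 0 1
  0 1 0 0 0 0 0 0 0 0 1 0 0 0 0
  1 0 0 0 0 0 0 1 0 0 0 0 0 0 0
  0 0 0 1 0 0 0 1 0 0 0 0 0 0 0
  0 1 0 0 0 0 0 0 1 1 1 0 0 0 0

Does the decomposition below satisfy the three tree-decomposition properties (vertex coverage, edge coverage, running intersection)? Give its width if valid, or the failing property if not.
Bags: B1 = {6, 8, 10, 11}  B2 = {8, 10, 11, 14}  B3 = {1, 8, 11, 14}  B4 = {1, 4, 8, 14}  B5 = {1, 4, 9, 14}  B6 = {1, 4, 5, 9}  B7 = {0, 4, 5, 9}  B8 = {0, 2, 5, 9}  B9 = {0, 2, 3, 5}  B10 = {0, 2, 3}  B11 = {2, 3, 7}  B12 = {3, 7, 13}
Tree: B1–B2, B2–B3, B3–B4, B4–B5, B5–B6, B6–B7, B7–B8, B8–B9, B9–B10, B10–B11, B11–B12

A tree decomposition must satisfy three properties: every vertex lies in some bag; for every edge, both endpoints lie together in some bag; and for every vertex, the bags containing it form a connected subtree. Here vertex 12 appears in no bag, so the decomposition is invalid.

No — vertex 12 appears in no bag.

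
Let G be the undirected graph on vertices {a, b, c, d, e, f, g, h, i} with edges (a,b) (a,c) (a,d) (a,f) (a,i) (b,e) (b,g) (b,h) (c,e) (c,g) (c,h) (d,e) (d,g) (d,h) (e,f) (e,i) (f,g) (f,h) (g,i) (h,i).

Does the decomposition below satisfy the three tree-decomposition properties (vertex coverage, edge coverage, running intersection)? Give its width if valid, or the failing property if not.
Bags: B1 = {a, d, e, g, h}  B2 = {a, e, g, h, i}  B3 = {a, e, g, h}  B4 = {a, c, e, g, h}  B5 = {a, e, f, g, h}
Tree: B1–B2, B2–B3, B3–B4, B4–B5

A tree decomposition must satisfy three properties: every vertex lies in some bag; for every edge, both endpoints lie together in some bag; and for every vertex, the bags containing it form a connected subtree. Here vertex b appears in no bag, so the decomposition is invalid.

No — vertex b appears in no bag.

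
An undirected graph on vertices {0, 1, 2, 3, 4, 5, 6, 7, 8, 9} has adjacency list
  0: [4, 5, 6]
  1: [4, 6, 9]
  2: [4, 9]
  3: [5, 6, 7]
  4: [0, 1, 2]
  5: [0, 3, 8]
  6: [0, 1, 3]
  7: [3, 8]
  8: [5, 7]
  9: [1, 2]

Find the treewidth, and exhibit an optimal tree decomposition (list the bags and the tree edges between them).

Treewidth 2.
One optimal decomposition is:
Bags: B1 = {2, 4, 9}  B2 = {1, 4, 9}  B3 = {0, 1, 4}  B4 = {0, 1, 6}  B5 = {0, 5, 6}  B6 = {3, 5, 6}  B7 = {3, 5, 8}  B8 = {3, 7, 8}
Tree: B1–B2, B2–B3, B3–B4, B4–B5, B5–B6, B6–B7, B7–B8

Every bag has size at most 3, so the width is 3 − 1 = 2 and tw(G) ≤ 2. Since 2–9–1–4–2 is a cycle in G, G is not acyclic. Forests are exactly the graphs of treewidth ≤ 1, so tw(G) ≥ 2. The upper and lower bounds meet at 2, so that is the treewidth.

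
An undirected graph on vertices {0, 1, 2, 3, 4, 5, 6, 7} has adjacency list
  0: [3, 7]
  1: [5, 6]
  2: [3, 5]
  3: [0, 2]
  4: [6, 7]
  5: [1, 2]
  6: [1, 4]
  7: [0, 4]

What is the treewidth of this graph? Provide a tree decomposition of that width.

Every bag has size at most 3, so the width is 3 − 1 = 2 and tw(G) ≤ 2. Since 0–7–4–6–1–5–2–3–0 is a cycle in G, G is not acyclic. Forests are exactly the graphs of treewidth ≤ 1, so tw(G) ≥ 2. Combining the bounds, tw(G) = 2.

Treewidth 2.
One such decomposition:
Bags: B1 = {0, 4, 7}  B2 = {0, 4, 6}  B3 = {0, 1, 6}  B4 = {0, 1, 5}  B5 = {0, 2, 5}  B6 = {0, 2, 3}
Tree: B1–B2, B2–B3, B3–B4, B4–B5, B5–B6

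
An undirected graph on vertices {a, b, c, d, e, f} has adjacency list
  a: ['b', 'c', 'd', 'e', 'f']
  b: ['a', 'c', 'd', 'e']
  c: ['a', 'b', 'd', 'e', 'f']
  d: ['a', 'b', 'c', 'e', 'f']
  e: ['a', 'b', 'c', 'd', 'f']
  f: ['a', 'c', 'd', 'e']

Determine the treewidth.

A width-4 tree decomposition is:
Bags: B1 = {a, c, d, e, f}  B2 = {a, b, c, d, e}
Tree: B1–B2
Each bag holds 5 vertices, so the decomposition has width 4, which upper-bounds the treewidth. Conversely, {a, c, d, e, f} is a clique of size 5, and the vertices of any clique must share a bag in every tree decomposition; so some bag has ≥ 5 vertices and tw(G) ≥ 4. Therefore the treewidth is 4.

4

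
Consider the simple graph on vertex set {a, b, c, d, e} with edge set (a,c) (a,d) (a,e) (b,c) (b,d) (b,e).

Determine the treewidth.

2

A width-2 tree decomposition is:
Bags: B1 = {a, b, c}  B2 = {a, b, e}  B3 = {a, b, d}
Tree: B1–B2, B2–B3
Every bag has size at most 3, so the width is 3 − 1 = 2 and tw(G) ≤ 2. Since c–a–e–b–c is a cycle in G, G is not acyclic. Forests are exactly the graphs of treewidth ≤ 1, so tw(G) ≥ 2. Combining the bounds, tw(G) = 2.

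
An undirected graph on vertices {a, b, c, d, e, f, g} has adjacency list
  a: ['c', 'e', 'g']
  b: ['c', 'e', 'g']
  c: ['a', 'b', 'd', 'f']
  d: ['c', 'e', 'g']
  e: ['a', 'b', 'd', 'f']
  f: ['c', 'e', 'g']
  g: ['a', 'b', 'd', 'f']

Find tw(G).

A width-3 tree decomposition is:
Bags: B1 = {c, d, e, g}  B2 = {a, c, e, g}  B3 = {c, e, f, g}  B4 = {b, c, e, g}
Tree: B1–B2, B2–B3, B3–B4
The largest bag has 4 vertices, giving width 3; this decomposition certifies tw(G) ≤ 3. For the lower bound: the 4 vertex sets {d,e}, {a,c}, {g}, {f} are disjoint, each induces a connected subgraph, and every pair is joined by at least one edge of G. Contracting each set to a single vertex therefore yields K_{4} as a minor, and since treewidth is minor-monotone, tw(G) ≥ tw(K_{4}) = 3. Combining the bounds, tw(G) = 3.

3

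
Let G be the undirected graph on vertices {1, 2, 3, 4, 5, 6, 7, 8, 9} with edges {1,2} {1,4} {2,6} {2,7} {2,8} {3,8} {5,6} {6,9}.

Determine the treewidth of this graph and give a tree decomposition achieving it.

The largest bag has 2 vertices, giving width 1; this decomposition certifies tw(G) ≤ 1. G has an edge, so its treewidth is at least 1. The upper and lower bounds meet at 1, so that is the treewidth.

Treewidth 1.
One optimal decomposition is:
Bags: B1 = {2, 8}  B2 = {2, 6}  B3 = {5, 6}  B4 = {1, 2}  B5 = {3, 8}  B6 = {1, 4}  B7 = {2, 7}  B8 = {6, 9}
Tree: B1–B2, B2–B3, B1–B4, B1–B5, B4–B6, B2–B7, B3–B8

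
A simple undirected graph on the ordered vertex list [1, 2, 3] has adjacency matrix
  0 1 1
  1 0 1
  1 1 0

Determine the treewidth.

A width-2 tree decomposition is:
Bags: B1 = {1, 2, 3}
Tree: (single bag)
A single bag containing all 3 vertices is trivially a valid decomposition of width 2. Conversely, {1, 2, 3} is a clique of size 3, and the vertices of any clique must share a bag in every tree decomposition; so some bag has ≥ 3 vertices and tw(G) ≥ 2. Therefore the treewidth is 2.

2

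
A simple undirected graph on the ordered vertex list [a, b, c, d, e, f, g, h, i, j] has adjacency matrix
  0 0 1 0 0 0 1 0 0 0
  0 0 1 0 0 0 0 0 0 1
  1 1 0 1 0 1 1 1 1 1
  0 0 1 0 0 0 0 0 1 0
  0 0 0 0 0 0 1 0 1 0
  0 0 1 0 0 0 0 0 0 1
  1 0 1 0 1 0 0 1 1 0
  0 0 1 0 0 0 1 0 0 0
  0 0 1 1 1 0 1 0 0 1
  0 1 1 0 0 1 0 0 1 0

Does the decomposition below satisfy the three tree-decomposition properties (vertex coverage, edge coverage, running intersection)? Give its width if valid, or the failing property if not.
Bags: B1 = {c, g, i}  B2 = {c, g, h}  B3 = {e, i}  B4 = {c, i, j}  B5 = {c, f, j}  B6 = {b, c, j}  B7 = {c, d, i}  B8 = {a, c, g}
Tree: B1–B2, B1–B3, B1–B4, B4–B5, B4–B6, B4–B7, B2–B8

No — edge (g,e) lies in no bag.

A tree decomposition must satisfy three properties: every vertex lies in some bag; for every edge, both endpoints lie together in some bag; and for every vertex, the bags containing it form a connected subtree. Here edge (g,e) lies in no bag, so the decomposition is invalid.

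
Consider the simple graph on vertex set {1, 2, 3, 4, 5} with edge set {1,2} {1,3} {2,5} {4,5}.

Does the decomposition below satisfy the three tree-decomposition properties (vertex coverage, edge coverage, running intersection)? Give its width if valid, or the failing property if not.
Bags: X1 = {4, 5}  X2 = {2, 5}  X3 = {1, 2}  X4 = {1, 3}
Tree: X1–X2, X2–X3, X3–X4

Vertex coverage: the bags together contain {1, 2, 3, 4, 5}, the full vertex set. Edge coverage: each edge of G has both endpoints in at least one bag. Running intersection: for every vertex, the bags containing it form a connected subtree. All three properties hold, so this is a valid tree decomposition of width max|bag| − 1 = 1, and hence tw(G) ≤ 1.

Yes; width 1.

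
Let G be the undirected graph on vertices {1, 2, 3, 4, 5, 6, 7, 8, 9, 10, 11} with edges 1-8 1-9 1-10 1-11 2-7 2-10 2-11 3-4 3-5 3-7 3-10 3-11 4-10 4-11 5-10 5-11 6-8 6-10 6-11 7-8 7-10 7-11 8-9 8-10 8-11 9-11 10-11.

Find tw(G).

A width-3 tree decomposition is:
Bags: B1 = {7, 8, 10, 11}  B2 = {3, 7, 10, 11}  B3 = {3, 5, 10, 11}  B4 = {3, 4, 10, 11}  B5 = {1, 8, 10, 11}  B6 = {6, 8, 10, 11}  B7 = {1, 8, 9, 11}  B8 = {2, 7, 10, 11}
Tree: B1–B2, B2–B3, B2–B4, B1–B5, B5–B6, B5–B7, B1–B8
Every bag has size at most 4, so the width is 4 − 1 = 3 and tw(G) ≤ 3. On the other hand G contains the 4-clique {1, 8, 9, 11}. A clique must lie in a single bag of any decomposition, so no decomposition can have width below 3. Hence tw(G) = 3 exactly.

3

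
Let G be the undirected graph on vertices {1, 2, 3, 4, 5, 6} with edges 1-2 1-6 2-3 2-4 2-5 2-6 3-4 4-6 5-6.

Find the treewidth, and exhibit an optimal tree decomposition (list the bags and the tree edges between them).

Treewidth 2.
Bags: B1 = {2, 4, 6}  B2 = {2, 5, 6}  B3 = {1, 2, 6}  B4 = {2, 3, 4}
Tree: B1–B2, B2–B3, B1–B4

Every bag has size at most 3, so the width is 3 − 1 = 2 and tw(G) ≤ 2. On the other hand G contains the 3-clique {2, 3, 4}. A clique must lie in a single bag of any decomposition, so no decomposition can have width below 2. Hence tw(G) = 2 exactly.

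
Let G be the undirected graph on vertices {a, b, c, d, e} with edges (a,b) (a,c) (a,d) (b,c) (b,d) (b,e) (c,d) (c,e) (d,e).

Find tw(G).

3

A width-3 tree decomposition is:
Bags: B1 = {b, c, d, e}  B2 = {a, b, c, d}
Tree: B1–B2
The largest bag has 4 vertices, giving width 3; this decomposition certifies tw(G) ≤ 3. On the other hand G contains the 4-clique {b, c, d, e}. A clique must lie in a single bag of any decomposition, so no decomposition can have width below 3. Combining the bounds, tw(G) = 3.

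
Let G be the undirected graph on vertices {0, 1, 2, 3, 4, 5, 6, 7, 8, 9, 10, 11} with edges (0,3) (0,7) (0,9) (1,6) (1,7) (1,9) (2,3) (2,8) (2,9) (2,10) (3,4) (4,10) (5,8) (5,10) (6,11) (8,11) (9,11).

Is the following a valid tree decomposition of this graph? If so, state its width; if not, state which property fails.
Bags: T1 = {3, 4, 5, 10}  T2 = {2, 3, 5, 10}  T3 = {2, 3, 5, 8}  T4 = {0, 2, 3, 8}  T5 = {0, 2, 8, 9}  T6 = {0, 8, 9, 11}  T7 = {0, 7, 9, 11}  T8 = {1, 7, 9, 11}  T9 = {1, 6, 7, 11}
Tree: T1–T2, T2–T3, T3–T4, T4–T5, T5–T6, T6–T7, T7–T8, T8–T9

Yes; width 3.

Vertex coverage: the bags together contain {0, 1, 2, 3, 4, 5, 6, 7, 8, 9, 10, 11}, the full vertex set. Edge coverage: each edge of G has both endpoints in at least one bag. Running intersection: for every vertex, the bags containing it form a connected subtree. All three properties hold, so this is a valid tree decomposition of width max|bag| − 1 = 3, and hence tw(G) ≤ 3.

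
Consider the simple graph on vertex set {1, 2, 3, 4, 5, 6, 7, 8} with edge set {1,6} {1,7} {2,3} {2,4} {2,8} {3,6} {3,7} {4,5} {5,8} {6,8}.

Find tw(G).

2

A width-2 tree decomposition is:
Bags: B1 = {1, 3, 7}  B2 = {1, 3, 6}  B3 = {2, 3, 6}  B4 = {2, 6, 8}  B5 = {2, 4, 8}  B6 = {4, 5, 8}
Tree: B1–B2, B2–B3, B3–B4, B4–B5, B5–B6
The largest bag has 3 vertices, giving width 2; this decomposition certifies tw(G) ≤ 2. The edges 7–1–6–3–7 form a cycle, so G is not a tree and its treewidth is at least 2. The upper and lower bounds meet at 2, so that is the treewidth.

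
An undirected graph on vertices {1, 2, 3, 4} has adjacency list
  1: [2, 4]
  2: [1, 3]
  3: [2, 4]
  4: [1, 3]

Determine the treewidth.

2

A width-2 tree decomposition is:
Bags: B1 = {2, 3, 4}  B2 = {1, 2, 4}
Tree: B1–B2
Each bag holds 3 vertices, so the decomposition has width 2, which upper-bounds the treewidth. The edges 4–3–2–1–4 form a cycle, so G is not a tree and its treewidth is at least 2. Therefore the treewidth is 2.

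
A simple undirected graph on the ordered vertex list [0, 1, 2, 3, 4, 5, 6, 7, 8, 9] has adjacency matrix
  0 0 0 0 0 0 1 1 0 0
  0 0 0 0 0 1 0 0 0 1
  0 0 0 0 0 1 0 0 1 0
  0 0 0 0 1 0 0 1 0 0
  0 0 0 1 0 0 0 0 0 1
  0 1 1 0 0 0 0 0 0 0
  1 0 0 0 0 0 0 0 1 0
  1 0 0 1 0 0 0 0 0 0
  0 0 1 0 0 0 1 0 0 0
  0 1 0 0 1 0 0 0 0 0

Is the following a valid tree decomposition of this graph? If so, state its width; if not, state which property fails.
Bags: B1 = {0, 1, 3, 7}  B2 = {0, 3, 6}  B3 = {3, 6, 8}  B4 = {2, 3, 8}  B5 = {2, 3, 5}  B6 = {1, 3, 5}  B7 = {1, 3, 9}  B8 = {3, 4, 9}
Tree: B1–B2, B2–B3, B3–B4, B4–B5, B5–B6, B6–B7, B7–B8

A tree decomposition must satisfy three properties: every vertex lies in some bag; for every edge, both endpoints lie together in some bag; and for every vertex, the bags containing it form a connected subtree. Here bags containing vertex 1 are not connected in the tree, so the decomposition is invalid.

No — bags containing vertex 1 are not connected in the tree.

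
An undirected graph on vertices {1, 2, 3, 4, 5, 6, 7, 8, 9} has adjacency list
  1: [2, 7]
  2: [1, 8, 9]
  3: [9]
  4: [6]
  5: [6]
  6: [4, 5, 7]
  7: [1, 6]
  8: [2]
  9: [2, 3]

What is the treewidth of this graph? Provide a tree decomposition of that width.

Treewidth 1.
One optimal decomposition is:
Bags: B1 = {1, 7}  B2 = {6, 7}  B3 = {1, 2}  B4 = {4, 6}  B5 = {5, 6}  B6 = {2, 9}  B7 = {3, 9}  B8 = {2, 8}
Tree: B1–B2, B1–B3, B2–B4, B4–B5, B3–B6, B6–B7, B6–B8

Each bag holds 2 vertices, so the decomposition has width 1, which upper-bounds the treewidth. Any graph with an edge has treewidth ≥ 1, and G has the edge 7–1. Combining the bounds, tw(G) = 1.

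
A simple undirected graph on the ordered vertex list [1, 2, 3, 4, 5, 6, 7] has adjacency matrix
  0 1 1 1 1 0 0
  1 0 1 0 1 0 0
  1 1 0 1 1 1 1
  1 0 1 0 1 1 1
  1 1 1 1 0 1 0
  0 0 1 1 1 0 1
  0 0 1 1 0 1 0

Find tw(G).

3

A width-3 tree decomposition is:
Bags: B1 = {3, 4, 5, 6}  B2 = {1, 3, 4, 5}  B3 = {3, 4, 6, 7}  B4 = {1, 2, 3, 5}
Tree: B1–B2, B1–B3, B2–B4
Each bag holds 4 vertices, so the decomposition has width 3, which upper-bounds the treewidth. On the other hand G contains the 4-clique {1, 2, 3, 5}. A clique must lie in a single bag of any decomposition, so no decomposition can have width below 3. Combining the bounds, tw(G) = 3.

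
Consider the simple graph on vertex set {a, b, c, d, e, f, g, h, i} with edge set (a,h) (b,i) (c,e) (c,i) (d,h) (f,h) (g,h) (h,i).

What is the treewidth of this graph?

1

A width-1 tree decomposition is:
Bags: B1 = {f, h}  B2 = {h, i}  B3 = {a, h}  B4 = {d, h}  B5 = {g, h}  B6 = {c, i}  B7 = {b, i}  B8 = {c, e}
Tree: B1–B2, B1–B3, B1–B4, B1–B5, B2–B6, B2–B7, B6–B8
Every bag has size at most 2, so the width is 2 − 1 = 1 and tw(G) ≤ 1. Any graph with an edge has treewidth ≥ 1, and G has the edge f–h. The upper and lower bounds meet at 1, so that is the treewidth.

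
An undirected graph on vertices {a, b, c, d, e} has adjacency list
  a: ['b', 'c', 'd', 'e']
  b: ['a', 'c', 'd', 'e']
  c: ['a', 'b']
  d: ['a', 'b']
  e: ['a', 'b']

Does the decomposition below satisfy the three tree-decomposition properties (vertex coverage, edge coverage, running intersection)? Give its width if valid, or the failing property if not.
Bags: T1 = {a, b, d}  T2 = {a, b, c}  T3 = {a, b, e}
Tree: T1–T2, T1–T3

Yes; width 2.

Every vertex of G appears in some bag (union = {a, b, c, d, e}); every edge is covered by a bag; and for each vertex v the set of bags containing v is connected in the bag tree. The decomposition is therefore valid. The largest bag has 3 vertices, so the width is 2.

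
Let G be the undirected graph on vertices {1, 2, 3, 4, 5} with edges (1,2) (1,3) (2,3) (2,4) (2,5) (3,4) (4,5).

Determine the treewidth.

2

A width-2 tree decomposition is:
Bags: B1 = {1, 2, 3}  B2 = {2, 3, 4}  B3 = {2, 4, 5}
Tree: B1–B2, B2–B3
Every bag has size at most 3, so the width is 3 − 1 = 2 and tw(G) ≤ 2. Conversely, {1, 2, 3} is a clique of size 3, and the vertices of any clique must share a bag in every tree decomposition; so some bag has ≥ 3 vertices and tw(G) ≥ 2. Therefore the treewidth is 2.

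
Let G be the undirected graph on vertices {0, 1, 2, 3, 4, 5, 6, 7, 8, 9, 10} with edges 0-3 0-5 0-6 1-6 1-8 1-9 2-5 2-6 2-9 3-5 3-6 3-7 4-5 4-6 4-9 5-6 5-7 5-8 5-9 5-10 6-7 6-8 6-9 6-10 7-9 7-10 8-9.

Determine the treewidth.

A width-3 tree decomposition is:
Bags: B1 = {3, 5, 6, 7}  B2 = {5, 6, 7, 9}  B3 = {2, 5, 6, 9}  B4 = {4, 5, 6, 9}  B5 = {0, 3, 5, 6}  B6 = {5, 6, 8, 9}  B7 = {1, 6, 8, 9}  B8 = {5, 6, 7, 10}
Tree: B1–B2, B2–B3, B3–B4, B1–B5, B4–B6, B6–B7, B1–B8
Every bag has size at most 4, so the width is 4 − 1 = 3 and tw(G) ≤ 3. Conversely, {1, 6, 8, 9} is a clique of size 4, and the vertices of any clique must share a bag in every tree decomposition; so some bag has ≥ 4 vertices and tw(G) ≥ 3. The upper and lower bounds meet at 3, so that is the treewidth.

3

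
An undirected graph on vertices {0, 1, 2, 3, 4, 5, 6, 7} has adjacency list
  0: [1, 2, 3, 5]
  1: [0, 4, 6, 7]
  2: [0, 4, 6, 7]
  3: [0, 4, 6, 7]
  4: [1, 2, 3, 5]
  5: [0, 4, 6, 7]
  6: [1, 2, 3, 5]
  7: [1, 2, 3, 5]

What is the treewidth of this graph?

4

A width-4 tree decomposition is:
Bags: B1 = {1, 2, 3, 5, 7}  B2 = {1, 2, 3, 5, 6}  B3 = {1, 2, 3, 4, 5}  B4 = {0, 1, 2, 3, 5}
Tree: B1–B2, B2–B3, B3–B4
Each bag holds 5 vertices, so the decomposition has width 4, which upper-bounds the treewidth. For the lower bound: the 5 vertex sets {3,7}, {5,6}, {1,4}, {2}, {0} are disjoint, each induces a connected subgraph, and every pair is joined by at least one edge of G. Contracting each set to a single vertex therefore yields K_{5} as a minor, and since treewidth is minor-monotone, tw(G) ≥ tw(K_{5}) = 4. The upper and lower bounds meet at 4, so that is the treewidth.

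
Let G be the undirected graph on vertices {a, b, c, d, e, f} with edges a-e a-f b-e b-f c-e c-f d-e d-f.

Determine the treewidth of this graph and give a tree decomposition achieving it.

Treewidth 2.
Bags: B1 = {b, e, f}  B2 = {c, e, f}  B3 = {d, e, f}  B4 = {a, e, f}
Tree: B1–B2, B2–B3, B3–B4

Every bag has size at most 3, so the width is 3 − 1 = 2 and tw(G) ≤ 2. Since e–b–f–c–e is a cycle in G, G is not acyclic. Forests are exactly the graphs of treewidth ≤ 1, so tw(G) ≥ 2. Therefore the treewidth is 2.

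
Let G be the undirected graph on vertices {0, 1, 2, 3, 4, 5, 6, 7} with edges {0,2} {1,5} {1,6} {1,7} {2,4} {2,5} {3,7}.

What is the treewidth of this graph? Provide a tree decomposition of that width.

The largest bag has 2 vertices, giving width 1; this decomposition certifies tw(G) ≤ 1. Since G has at least one edge (e.g. 5–1), it is not an edgeless graph, so tw(G) ≥ 1. Therefore the treewidth is 1.

Treewidth 1.
One such decomposition:
Bags: B1 = {1, 5}  B2 = {1, 7}  B3 = {2, 5}  B4 = {2, 4}  B5 = {1, 6}  B6 = {3, 7}  B7 = {0, 2}
Tree: B1–B2, B1–B3, B3–B4, B2–B5, B2–B6, B4–B7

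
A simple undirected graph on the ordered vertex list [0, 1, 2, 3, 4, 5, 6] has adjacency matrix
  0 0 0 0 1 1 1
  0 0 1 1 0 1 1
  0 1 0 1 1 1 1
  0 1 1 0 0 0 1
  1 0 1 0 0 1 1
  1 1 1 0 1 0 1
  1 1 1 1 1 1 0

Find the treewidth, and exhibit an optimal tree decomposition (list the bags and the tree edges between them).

Treewidth 3.
One such decomposition:
Bags: B1 = {1, 2, 5, 6}  B2 = {2, 4, 5, 6}  B3 = {1, 2, 3, 6}  B4 = {0, 4, 5, 6}
Tree: B1–B2, B1–B3, B2–B4

The largest bag has 4 vertices, giving width 3; this decomposition certifies tw(G) ≤ 3. Conversely, {0, 4, 5, 6} is a clique of size 4, and the vertices of any clique must share a bag in every tree decomposition; so some bag has ≥ 4 vertices and tw(G) ≥ 3. Hence tw(G) = 3 exactly.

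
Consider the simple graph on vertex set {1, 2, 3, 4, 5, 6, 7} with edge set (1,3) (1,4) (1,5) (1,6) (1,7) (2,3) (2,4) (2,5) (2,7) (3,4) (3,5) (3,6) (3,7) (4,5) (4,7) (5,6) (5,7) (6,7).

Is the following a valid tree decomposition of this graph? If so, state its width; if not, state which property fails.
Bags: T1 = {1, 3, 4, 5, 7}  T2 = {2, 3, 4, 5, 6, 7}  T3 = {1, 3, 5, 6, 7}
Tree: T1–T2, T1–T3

No — bags containing vertex 6 are not connected in the tree.

A tree decomposition must satisfy three properties: every vertex lies in some bag; for every edge, both endpoints lie together in some bag; and for every vertex, the bags containing it form a connected subtree. Here bags containing vertex 6 are not connected in the tree, so the decomposition is invalid.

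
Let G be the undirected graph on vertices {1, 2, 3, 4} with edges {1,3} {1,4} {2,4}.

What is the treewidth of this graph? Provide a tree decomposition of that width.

Each bag holds 2 vertices, so the decomposition has width 1, which upper-bounds the treewidth. Any graph with an edge has treewidth ≥ 1, and G has the edge 3–1. The upper and lower bounds meet at 1, so that is the treewidth.

Treewidth 1.
Bags: B1 = {1, 3}  B2 = {1, 4}  B3 = {2, 4}
Tree: B1–B2, B2–B3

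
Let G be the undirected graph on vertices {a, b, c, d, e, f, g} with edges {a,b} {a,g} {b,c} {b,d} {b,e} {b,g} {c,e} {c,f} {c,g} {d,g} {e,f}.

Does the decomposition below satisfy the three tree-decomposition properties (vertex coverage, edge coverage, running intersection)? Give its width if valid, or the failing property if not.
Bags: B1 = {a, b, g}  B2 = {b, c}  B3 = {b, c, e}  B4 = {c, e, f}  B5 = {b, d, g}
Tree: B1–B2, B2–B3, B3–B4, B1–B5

A tree decomposition must satisfy three properties: every vertex lies in some bag; for every edge, both endpoints lie together in some bag; and for every vertex, the bags containing it form a connected subtree. Here edge (g,c) lies in no bag, so the decomposition is invalid.

No — edge (g,c) lies in no bag.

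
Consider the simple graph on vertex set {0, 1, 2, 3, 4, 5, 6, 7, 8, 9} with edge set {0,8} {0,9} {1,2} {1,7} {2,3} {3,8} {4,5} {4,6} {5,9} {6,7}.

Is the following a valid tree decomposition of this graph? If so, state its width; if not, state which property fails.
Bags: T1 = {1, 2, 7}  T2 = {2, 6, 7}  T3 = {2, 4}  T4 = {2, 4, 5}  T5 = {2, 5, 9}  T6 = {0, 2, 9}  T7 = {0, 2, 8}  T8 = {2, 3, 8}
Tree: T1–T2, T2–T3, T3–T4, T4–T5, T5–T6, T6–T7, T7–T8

A tree decomposition must satisfy three properties: every vertex lies in some bag; for every edge, both endpoints lie together in some bag; and for every vertex, the bags containing it form a connected subtree. Here edge (6,4) lies in no bag, so the decomposition is invalid.

No — edge (6,4) lies in no bag.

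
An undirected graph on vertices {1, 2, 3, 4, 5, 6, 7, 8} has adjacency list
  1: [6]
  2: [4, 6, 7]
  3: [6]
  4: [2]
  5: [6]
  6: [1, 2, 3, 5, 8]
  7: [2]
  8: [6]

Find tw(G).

1

A width-1 tree decomposition is:
Bags: B1 = {6, 8}  B2 = {3, 6}  B3 = {2, 6}  B4 = {2, 4}  B5 = {2, 7}  B6 = {1, 6}  B7 = {5, 6}
Tree: B1–B2, B2–B3, B3–B4, B3–B5, B3–B6, B1–B7
The largest bag has 2 vertices, giving width 1; this decomposition certifies tw(G) ≤ 1. Any graph with an edge has treewidth ≥ 1, and G has the edge 6–8. Therefore the treewidth is 1.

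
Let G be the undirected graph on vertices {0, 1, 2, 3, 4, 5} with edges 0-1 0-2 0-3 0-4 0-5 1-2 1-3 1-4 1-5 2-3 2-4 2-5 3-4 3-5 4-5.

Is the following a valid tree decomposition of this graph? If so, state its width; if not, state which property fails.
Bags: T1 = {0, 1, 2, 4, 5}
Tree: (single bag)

No — vertex 3 appears in no bag.

A tree decomposition must satisfy three properties: every vertex lies in some bag; for every edge, both endpoints lie together in some bag; and for every vertex, the bags containing it form a connected subtree. Here vertex 3 appears in no bag, so the decomposition is invalid.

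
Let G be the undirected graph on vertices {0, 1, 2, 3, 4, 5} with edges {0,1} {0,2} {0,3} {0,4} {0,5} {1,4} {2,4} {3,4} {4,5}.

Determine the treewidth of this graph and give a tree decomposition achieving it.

Treewidth 2.
Bags: B1 = {0, 4, 5}  B2 = {0, 2, 4}  B3 = {0, 1, 4}  B4 = {0, 3, 4}
Tree: B1–B2, B1–B3, B1–B4

Every bag has size at most 3, so the width is 3 − 1 = 2 and tw(G) ≤ 2. Conversely, {0, 1, 4} is a clique of size 3, and the vertices of any clique must share a bag in every tree decomposition; so some bag has ≥ 3 vertices and tw(G) ≥ 2. Combining the bounds, tw(G) = 2.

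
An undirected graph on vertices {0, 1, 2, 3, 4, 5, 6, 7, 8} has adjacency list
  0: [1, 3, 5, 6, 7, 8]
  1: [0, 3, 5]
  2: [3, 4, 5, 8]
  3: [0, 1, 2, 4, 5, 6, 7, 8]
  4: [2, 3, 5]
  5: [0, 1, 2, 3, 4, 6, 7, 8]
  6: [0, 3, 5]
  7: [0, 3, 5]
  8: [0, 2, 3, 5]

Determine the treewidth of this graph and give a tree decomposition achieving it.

Treewidth 3.
One optimal decomposition is:
Bags: B1 = {0, 3, 5, 8}  B2 = {2, 3, 5, 8}  B3 = {0, 3, 5, 7}  B4 = {0, 3, 5, 6}  B5 = {2, 3, 4, 5}  B6 = {0, 1, 3, 5}
Tree: B1–B2, B1–B3, B1–B4, B2–B5, B4–B6

The largest bag has 4 vertices, giving width 3; this decomposition certifies tw(G) ≤ 3. For the lower bound, the 4 vertices {0, 3, 5, 8} are pairwise adjacent, and any tree decomposition puts a clique entirely inside one bag — forcing width ≥ 3. The upper and lower bounds meet at 3, so that is the treewidth.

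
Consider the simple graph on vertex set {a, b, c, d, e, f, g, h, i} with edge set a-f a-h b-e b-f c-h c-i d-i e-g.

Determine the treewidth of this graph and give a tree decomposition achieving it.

Treewidth 1.
Bags: B1 = {e, g}  B2 = {b, e}  B3 = {b, f}  B4 = {a, f}  B5 = {a, h}  B6 = {c, h}  B7 = {c, i}  B8 = {d, i}
Tree: B1–B2, B2–B3, B3–B4, B4–B5, B5–B6, B6–B7, B7–B8

Every bag has size at most 2, so the width is 2 − 1 = 1 and tw(G) ≤ 1. Since G has at least one edge (e.g. g–e), it is not an edgeless graph, so tw(G) ≥ 1. The upper and lower bounds meet at 1, so that is the treewidth.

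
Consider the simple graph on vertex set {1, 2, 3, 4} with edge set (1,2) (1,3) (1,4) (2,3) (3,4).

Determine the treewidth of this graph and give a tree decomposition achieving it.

Each bag holds 3 vertices, so the decomposition has width 2, which upper-bounds the treewidth. For the lower bound, the 3 vertices {1, 2, 3} are pairwise adjacent, and any tree decomposition puts a clique entirely inside one bag — forcing width ≥ 2. Therefore the treewidth is 2.

Treewidth 2.
One such decomposition:
Bags: B1 = {1, 3, 4}  B2 = {1, 2, 3}
Tree: B1–B2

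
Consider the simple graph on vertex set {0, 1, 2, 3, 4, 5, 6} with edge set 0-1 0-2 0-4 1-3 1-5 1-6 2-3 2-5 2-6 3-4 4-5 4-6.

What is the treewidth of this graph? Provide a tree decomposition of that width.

Treewidth 3.
Bags: B1 = {0, 1, 2, 4}  B2 = {1, 2, 4, 5}  B3 = {1, 2, 3, 4}  B4 = {1, 2, 4, 6}
Tree: B1–B2, B2–B3, B3–B4

The largest bag has 4 vertices, giving width 3; this decomposition certifies tw(G) ≤ 3. For the lower bound: the 4 vertex sets {0,1}, {2,5}, {4}, {3} are disjoint, each induces a connected subgraph, and every pair is joined by at least one edge of G. Contracting each set to a single vertex therefore yields K_{4} as a minor, and since treewidth is minor-monotone, tw(G) ≥ tw(K_{4}) = 3. The upper and lower bounds meet at 3, so that is the treewidth.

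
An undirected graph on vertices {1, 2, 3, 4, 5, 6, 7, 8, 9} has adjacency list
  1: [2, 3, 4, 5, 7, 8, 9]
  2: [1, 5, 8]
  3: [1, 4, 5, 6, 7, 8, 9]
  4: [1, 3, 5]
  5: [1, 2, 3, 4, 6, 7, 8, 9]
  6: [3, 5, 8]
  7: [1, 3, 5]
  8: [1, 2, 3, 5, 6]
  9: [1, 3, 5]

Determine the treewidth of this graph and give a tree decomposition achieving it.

Every bag has size at most 4, so the width is 4 − 1 = 3 and tw(G) ≤ 3. Conversely, {1, 2, 5, 8} is a clique of size 4, and the vertices of any clique must share a bag in every tree decomposition; so some bag has ≥ 4 vertices and tw(G) ≥ 3. Combining the bounds, tw(G) = 3.

Treewidth 3.
Bags: B1 = {1, 3, 5, 8}  B2 = {3, 5, 6, 8}  B3 = {1, 3, 4, 5}  B4 = {1, 2, 5, 8}  B5 = {1, 3, 5, 7}  B6 = {1, 3, 5, 9}
Tree: B1–B2, B1–B3, B1–B4, B1–B5, B1–B6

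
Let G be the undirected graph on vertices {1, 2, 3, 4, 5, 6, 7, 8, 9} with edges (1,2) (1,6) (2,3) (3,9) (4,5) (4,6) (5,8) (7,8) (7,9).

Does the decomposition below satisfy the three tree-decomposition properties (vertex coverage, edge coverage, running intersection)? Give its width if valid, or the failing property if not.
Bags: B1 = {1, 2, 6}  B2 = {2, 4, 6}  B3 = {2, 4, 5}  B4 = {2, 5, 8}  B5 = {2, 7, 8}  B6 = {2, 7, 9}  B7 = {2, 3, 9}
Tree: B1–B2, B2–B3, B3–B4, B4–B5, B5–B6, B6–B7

Vertex coverage: the bags together contain {1, 2, 3, 4, 5, 6, 7, 8, 9}, the full vertex set. Edge coverage: each edge of G has both endpoints in at least one bag. Running intersection: for every vertex, the bags containing it form a connected subtree. All three properties hold, so this is a valid tree decomposition of width max|bag| − 1 = 2, and hence tw(G) ≤ 2.

Yes; width 2.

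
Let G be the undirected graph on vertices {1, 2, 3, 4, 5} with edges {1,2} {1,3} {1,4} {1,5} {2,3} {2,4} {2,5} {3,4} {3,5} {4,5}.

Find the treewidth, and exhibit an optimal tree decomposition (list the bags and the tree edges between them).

With just one bag of size 5, the width is 5 − 1 = 4, so tw(G) ≤ 4. For the lower bound, the 5 vertices {1, 2, 3, 4, 5} are pairwise adjacent, and any tree decomposition puts a clique entirely inside one bag — forcing width ≥ 4. Combining the bounds, tw(G) = 4.

Treewidth 4.
One such decomposition:
Bags: B1 = {1, 2, 3, 4, 5}
Tree: (single bag)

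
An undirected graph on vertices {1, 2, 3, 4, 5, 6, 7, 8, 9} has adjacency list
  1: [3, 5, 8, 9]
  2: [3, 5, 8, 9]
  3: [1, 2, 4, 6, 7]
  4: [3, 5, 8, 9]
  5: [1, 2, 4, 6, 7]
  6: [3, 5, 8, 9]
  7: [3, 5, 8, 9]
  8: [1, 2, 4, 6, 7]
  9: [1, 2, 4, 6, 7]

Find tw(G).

4

A width-4 tree decomposition is:
Bags: B1 = {1, 3, 5, 8, 9}  B2 = {2, 3, 5, 8, 9}  B3 = {3, 5, 6, 8, 9}  B4 = {3, 4, 5, 8, 9}  B5 = {3, 5, 7, 8, 9}
Tree: B1–B2, B2–B3, B3–B4, B4–B5
The largest bag has 5 vertices, giving width 4; this decomposition certifies tw(G) ≤ 4. For the lower bound: the 5 vertex sets {1,8}, {2,9}, {3,6}, {5}, {4} are disjoint, each induces a connected subgraph, and every pair is joined by at least one edge of G. Contracting each set to a single vertex therefore yields K_{5} as a minor, and since treewidth is minor-monotone, tw(G) ≥ tw(K_{5}) = 4. The upper and lower bounds meet at 4, so that is the treewidth.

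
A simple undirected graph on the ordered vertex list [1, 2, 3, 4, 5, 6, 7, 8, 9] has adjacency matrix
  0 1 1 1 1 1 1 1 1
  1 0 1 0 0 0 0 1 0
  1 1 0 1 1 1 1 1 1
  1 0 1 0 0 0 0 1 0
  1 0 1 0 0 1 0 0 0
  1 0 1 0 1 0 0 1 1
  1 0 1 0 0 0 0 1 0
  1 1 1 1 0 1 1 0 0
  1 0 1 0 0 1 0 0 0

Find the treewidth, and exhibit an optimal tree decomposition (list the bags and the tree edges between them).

Treewidth 3.
One optimal decomposition is:
Bags: B1 = {1, 3, 5, 6}  B2 = {1, 3, 6, 8}  B3 = {1, 3, 6, 9}  B4 = {1, 3, 7, 8}  B5 = {1, 3, 4, 8}  B6 = {1, 2, 3, 8}
Tree: B1–B2, B2–B3, B2–B4, B4–B5, B4–B6

Every bag has size at most 4, so the width is 4 − 1 = 3 and tw(G) ≤ 3. On the other hand G contains the 4-clique {1, 2, 3, 8}. A clique must lie in a single bag of any decomposition, so no decomposition can have width below 3. Combining the bounds, tw(G) = 3.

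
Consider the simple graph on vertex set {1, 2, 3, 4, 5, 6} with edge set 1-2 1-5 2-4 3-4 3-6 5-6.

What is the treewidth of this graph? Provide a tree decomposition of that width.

Treewidth 2.
One such decomposition:
Bags: B1 = {1, 5, 6}  B2 = {1, 2, 6}  B3 = {2, 4, 6}  B4 = {3, 4, 6}
Tree: B1–B2, B2–B3, B3–B4

Every bag has size at most 3, so the width is 3 − 1 = 2 and tw(G) ≤ 2. For the lower bound, G contains the cycle 6–5–1–2–4–3–6, so G is not a forest; only forests have treewidth ≤ 1, hence tw(G) ≥ 2. Hence tw(G) = 2 exactly.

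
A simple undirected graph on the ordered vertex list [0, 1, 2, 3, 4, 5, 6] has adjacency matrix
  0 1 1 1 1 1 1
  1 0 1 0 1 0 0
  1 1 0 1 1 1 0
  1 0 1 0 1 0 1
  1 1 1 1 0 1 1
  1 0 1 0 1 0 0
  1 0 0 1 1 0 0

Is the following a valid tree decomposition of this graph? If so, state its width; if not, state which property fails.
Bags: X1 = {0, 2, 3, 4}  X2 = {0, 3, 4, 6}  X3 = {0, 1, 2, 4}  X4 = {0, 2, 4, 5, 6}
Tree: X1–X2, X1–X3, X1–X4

A tree decomposition must satisfy three properties: every vertex lies in some bag; for every edge, both endpoints lie together in some bag; and for every vertex, the bags containing it form a connected subtree. Here bags containing vertex 6 are not connected in the tree, so the decomposition is invalid.

No — bags containing vertex 6 are not connected in the tree.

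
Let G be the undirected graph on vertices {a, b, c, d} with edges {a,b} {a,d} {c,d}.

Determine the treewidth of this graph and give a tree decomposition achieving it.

Every bag has size at most 2, so the width is 2 − 1 = 1 and tw(G) ≤ 1. Any graph with an edge has treewidth ≥ 1, and G has the edge b–a. Hence tw(G) = 1 exactly.

Treewidth 1.
Bags: B1 = {a, b}  B2 = {a, d}  B3 = {c, d}
Tree: B1–B2, B2–B3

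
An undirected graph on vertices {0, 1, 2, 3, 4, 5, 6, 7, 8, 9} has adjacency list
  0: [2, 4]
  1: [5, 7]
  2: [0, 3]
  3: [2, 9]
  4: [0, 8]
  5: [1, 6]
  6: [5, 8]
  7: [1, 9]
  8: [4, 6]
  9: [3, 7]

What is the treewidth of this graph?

2

A width-2 tree decomposition is:
Bags: B1 = {1, 5, 7}  B2 = {5, 6, 7}  B3 = {6, 7, 8}  B4 = {4, 7, 8}  B5 = {0, 4, 7}  B6 = {0, 2, 7}  B7 = {2, 3, 7}  B8 = {3, 7, 9}
Tree: B1–B2, B2–B3, B3–B4, B4–B5, B5–B6, B6–B7, B7–B8
The largest bag has 3 vertices, giving width 2; this decomposition certifies tw(G) ≤ 2. Since 7–1–5–6–8–4–0–2–3–9–7 is a cycle in G, G is not acyclic. Forests are exactly the graphs of treewidth ≤ 1, so tw(G) ≥ 2. Hence tw(G) = 2 exactly.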